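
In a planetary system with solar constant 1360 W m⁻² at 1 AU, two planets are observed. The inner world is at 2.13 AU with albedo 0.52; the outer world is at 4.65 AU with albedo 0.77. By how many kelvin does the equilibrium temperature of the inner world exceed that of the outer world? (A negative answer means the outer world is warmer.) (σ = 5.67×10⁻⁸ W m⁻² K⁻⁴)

T_eq = [S₀(1−A)/(4σd²)]^(1/4), so T ∝ (1−A)^(1/4) / √d.
T₁ = [1360×0.48/(4×5.67×10⁻⁸×2.13²)]^(1/4) = 158.71 K.
T₂ = [1360×0.23/(4×5.67×10⁻⁸×4.65²)]^(1/4) = 89.37 K.

ΔT ≈ 69.3 K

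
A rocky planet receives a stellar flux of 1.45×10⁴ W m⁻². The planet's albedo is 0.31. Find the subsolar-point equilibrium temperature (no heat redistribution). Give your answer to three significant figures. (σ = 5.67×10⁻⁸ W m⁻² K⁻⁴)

T_ss ≈ 648 K

At the subsolar point the surface absorbs S(1−A) and emits σT⁴ per unit area — no factor of 4, since only the local patch is in balance.
T = [1.45×10⁴ × 0.69 / 5.67×10⁻⁸]^(1/4) = (1.76×10¹¹)^(1/4) = 648 K.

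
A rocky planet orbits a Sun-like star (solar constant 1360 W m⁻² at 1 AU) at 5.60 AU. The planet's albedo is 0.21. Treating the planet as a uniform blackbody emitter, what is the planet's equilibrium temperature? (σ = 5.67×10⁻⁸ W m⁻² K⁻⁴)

Flux at 5.60 AU: S = 1360/5.60² = 43.4 W m⁻².
Energy balance: absorbed = emitted ⇒ πR²·S(1−A) = 4πR²·σT_eq⁴, so T_eq⁴ = S(1−A)/(4σ).
T_eq = [43.4 × 0.79 / (4 × 5.67×10⁻⁸)]^(1/4) = (1.51×10⁸)^(1/4) = 111 K.

T_eq ≈ 111 K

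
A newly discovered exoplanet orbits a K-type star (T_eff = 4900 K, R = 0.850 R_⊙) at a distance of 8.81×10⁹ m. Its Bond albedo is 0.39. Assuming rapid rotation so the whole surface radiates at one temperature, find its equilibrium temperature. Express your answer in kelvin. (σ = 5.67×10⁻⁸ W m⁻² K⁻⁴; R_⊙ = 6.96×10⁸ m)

T_eq ≈ 793 K

R_⋆ = 0.850 × 6.96×10⁸ = 5.92×10⁸ m.
L = 4πR_⋆²σT_⋆⁴ = 4π(5.92×10⁸)² × 5.67×10⁻⁸ × (4900)⁴ = 1.44×10²⁶ W.
S = L/(4πd²) = 1.47×10⁵ W m⁻².
Energy balance: absorbed = emitted ⇒ πR²·S(1−A) = 4πR²·σT_eq⁴, so T_eq⁴ = S(1−A)/(4σ).
T_eq = [1.47×10⁵ × 0.61 / (4 × 5.67×10⁻⁸)]^(1/4) = (3.96×10¹¹)^(1/4) = 793 K.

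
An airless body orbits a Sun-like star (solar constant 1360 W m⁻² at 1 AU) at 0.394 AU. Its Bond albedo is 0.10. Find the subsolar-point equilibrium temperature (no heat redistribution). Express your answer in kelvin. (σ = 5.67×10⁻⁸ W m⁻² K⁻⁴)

T_ss ≈ 611 K

Flux at 0.394 AU: S = 1360/0.394² = 8760 W m⁻².
At the subsolar point the surface absorbs S(1−A) and emits σT⁴ per unit area — no factor of 4, since only the local patch is in balance.
T = [8760 × 0.90 / 5.67×10⁻⁸]^(1/4) = (1.39×10¹¹)^(1/4) = 611 K.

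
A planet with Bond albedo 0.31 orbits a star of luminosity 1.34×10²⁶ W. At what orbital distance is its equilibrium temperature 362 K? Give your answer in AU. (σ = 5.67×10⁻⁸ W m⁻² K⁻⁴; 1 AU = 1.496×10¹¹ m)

d ≈ 0.291 AU

From T_eq⁴ = L(1−A)/(16πσd²): d = √[L(1−A)/(16πσT_eq⁴)].
d = √[1.34×10²⁶ × 0.69 / (16π × 5.67×10⁻⁸ × (362)⁴)] = 4.35×10¹⁰ m = 0.291 AU.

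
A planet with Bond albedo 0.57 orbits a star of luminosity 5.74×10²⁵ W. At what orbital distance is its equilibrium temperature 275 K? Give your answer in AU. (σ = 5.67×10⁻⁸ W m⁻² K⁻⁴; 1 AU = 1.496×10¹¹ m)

From T_eq⁴ = L(1−A)/(16πσd²): d = √[L(1−A)/(16πσT_eq⁴)].
d = √[5.74×10²⁵ × 0.43 / (16π × 5.67×10⁻⁸ × (275)⁴)] = 3.89×10¹⁰ m = 0.260 AU.

d ≈ 0.260 AU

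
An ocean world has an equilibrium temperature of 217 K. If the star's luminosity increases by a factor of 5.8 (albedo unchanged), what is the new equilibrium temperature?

T_eq ≈ 337 K

T_eq ∝ L^(1/4) · d^(−1/2).
T′ = 217 × 5.8^(1/4) = 337 K.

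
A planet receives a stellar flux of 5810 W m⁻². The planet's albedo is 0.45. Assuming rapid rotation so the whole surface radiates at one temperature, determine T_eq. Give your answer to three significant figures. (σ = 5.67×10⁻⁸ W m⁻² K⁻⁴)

Energy balance: absorbed = emitted ⇒ πR²·S(1−A) = 4πR²·σT_eq⁴, so T_eq⁴ = S(1−A)/(4σ).
T_eq = [5810 × 0.55 / (4 × 5.67×10⁻⁸)]^(1/4) = (1.41×10¹⁰)^(1/4) = 345 K.

T_eq ≈ 345 K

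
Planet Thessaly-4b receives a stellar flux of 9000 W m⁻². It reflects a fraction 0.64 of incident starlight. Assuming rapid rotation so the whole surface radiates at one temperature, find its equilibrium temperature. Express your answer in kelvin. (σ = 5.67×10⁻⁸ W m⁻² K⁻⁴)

T_eq ≈ 346 K

Energy balance: absorbed = emitted ⇒ πR²·S(1−A) = 4πR²·σT_eq⁴, so T_eq⁴ = S(1−A)/(4σ).
T_eq = [9000 × 0.36 / (4 × 5.67×10⁻⁸)]^(1/4) = (1.43×10¹⁰)^(1/4) = 346 K.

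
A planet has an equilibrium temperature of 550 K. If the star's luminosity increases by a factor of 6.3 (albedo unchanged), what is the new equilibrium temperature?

T_eq ≈ 871 K

T_eq ∝ L^(1/4) · d^(−1/2).
T′ = 550 × 6.3^(1/4) = 871 K.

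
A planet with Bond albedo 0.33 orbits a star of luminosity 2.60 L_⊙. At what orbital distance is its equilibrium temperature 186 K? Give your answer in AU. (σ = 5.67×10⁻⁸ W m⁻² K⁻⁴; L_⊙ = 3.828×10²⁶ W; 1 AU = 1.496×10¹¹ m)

L = 2.60 × 3.828×10²⁶ = 9.95×10²⁶ W.
From T_eq⁴ = L(1−A)/(16πσd²): d = √[L(1−A)/(16πσT_eq⁴)].
d = √[9.95×10²⁶ × 0.67 / (16π × 5.67×10⁻⁸ × (186)⁴)] = 4.42×10¹¹ m = 2.96 AU.

d ≈ 2.96 AU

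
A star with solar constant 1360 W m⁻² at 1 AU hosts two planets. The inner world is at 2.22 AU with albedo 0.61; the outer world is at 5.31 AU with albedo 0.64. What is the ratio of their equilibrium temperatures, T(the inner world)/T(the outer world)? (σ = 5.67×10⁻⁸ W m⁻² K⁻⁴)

T₁/T₂ ≈ 1.578

T_eq = [S₀(1−A)/(4σd²)]^(1/4), so T ∝ (1−A)^(1/4) / √d.
T₁ = [1360×0.39/(4×5.67×10⁻⁸×2.22²)]^(1/4) = 147.59 K.
T₂ = [1360×0.36/(4×5.67×10⁻⁸×5.31²)]^(1/4) = 93.54 K.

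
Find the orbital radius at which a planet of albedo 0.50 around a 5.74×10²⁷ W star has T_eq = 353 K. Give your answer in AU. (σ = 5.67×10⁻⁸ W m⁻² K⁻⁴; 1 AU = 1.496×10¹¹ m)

From T_eq⁴ = L(1−A)/(16πσd²): d = √[L(1−A)/(16πσT_eq⁴)].
d = √[5.74×10²⁷ × 0.50 / (16π × 5.67×10⁻⁸ × (353)⁴)] = 2.55×10¹¹ m = 1.70 AU.

d ≈ 1.70 AU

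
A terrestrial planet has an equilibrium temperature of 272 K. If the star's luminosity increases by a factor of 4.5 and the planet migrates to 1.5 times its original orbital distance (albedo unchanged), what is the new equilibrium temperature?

T_eq ≈ 323 K

T_eq ∝ L^(1/4) · d^(−1/2).
T′ = 272 × 4.5^(1/4) / 1.5^(1/2) = 323 K.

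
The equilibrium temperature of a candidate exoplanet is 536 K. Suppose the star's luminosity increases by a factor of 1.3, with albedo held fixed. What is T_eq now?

T_eq ∝ L^(1/4) · d^(−1/2).
T′ = 536 × 1.3^(1/4) = 572 K.

T_eq ≈ 572 K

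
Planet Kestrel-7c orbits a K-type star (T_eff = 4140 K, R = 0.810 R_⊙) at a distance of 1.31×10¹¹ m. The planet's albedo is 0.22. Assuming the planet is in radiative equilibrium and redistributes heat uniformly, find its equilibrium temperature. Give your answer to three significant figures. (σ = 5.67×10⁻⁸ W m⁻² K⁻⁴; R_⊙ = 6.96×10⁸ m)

R_⋆ = 0.810 × 6.96×10⁸ = 5.64×10⁸ m.
L = 4πR_⋆²σT_⋆⁴ = 4π(5.64×10⁸)² × 5.67×10⁻⁸ × (4140)⁴ = 6.65×10²⁵ W.
S = L/(4πd²) = 308 W m⁻².
Energy balance: absorbed = emitted ⇒ πR²·S(1−A) = 4πR²·σT_eq⁴, so T_eq⁴ = S(1−A)/(4σ).
T_eq = [308 × 0.78 / (4 × 5.67×10⁻⁸)]^(1/4) = (1.06×10⁹)^(1/4) = 180 K.

T_eq ≈ 180 K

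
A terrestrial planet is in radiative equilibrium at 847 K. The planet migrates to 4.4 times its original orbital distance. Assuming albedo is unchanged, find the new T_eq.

T_eq ≈ 404 K

T_eq ∝ L^(1/4) · d^(−1/2).
T′ = 847 / 4.4^(1/2) = 404 K.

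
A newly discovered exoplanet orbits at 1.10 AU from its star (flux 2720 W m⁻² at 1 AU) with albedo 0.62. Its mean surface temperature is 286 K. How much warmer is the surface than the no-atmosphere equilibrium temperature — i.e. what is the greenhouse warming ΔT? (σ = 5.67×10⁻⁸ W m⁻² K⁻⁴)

ΔT ≈ 38.3 K

S = 2720/1.10² = 2248 W m⁻².
T_eq = [S(1−A)/(4σ)]^(1/4) = [2248×0.38/(4×5.67×10⁻⁸)]^(1/4) = 247.7 K.
ΔT = T_surf − T_eq = 286 − 247.7.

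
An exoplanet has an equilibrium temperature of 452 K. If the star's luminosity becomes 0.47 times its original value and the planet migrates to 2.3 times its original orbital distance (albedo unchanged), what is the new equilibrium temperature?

T_eq ∝ L^(1/4) · d^(−1/2).
T′ = 452 × 0.47^(1/4) / 2.3^(1/2) = 247 K.

T_eq ≈ 247 K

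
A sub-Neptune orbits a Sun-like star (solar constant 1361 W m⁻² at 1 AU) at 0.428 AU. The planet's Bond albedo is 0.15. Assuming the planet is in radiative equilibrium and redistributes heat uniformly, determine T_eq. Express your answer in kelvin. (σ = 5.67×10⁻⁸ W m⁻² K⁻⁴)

T_eq ≈ 408 K

Flux at 0.428 AU: S = 1361/0.428² = 7430 W m⁻².
Energy balance: absorbed = emitted ⇒ πR²·S(1−A) = 4πR²·σT_eq⁴, so T_eq⁴ = S(1−A)/(4σ).
T_eq = [7430 × 0.85 / (4 × 5.67×10⁻⁸)]^(1/4) = (2.78×10¹⁰)^(1/4) = 408 K.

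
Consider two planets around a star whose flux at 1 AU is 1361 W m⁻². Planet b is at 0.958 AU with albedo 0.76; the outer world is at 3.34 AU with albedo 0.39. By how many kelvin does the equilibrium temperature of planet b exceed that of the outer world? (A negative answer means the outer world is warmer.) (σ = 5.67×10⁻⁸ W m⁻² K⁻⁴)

T_eq = [S₀(1−A)/(4σd²)]^(1/4), so T ∝ (1−A)^(1/4) / √d.
T₁ = [1361×0.24/(4×5.67×10⁻⁸×0.958²)]^(1/4) = 199.03 K.
T₂ = [1361×0.61/(4×5.67×10⁻⁸×3.34²)]^(1/4) = 134.59 K.

ΔT ≈ 64.4 K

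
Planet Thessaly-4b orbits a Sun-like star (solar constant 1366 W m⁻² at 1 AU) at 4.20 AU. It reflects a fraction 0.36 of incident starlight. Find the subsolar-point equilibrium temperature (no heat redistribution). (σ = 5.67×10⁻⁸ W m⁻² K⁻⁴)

T_ss ≈ 172 K

Flux at 4.20 AU: S = 1366/4.20² = 77.4 W m⁻².
At the subsolar point the surface absorbs S(1−A) and emits σT⁴ per unit area — no factor of 4, since only the local patch is in balance.
T = [77.4 × 0.64 / 5.67×10⁻⁸]^(1/4) = (8.74×10⁸)^(1/4) = 172 K.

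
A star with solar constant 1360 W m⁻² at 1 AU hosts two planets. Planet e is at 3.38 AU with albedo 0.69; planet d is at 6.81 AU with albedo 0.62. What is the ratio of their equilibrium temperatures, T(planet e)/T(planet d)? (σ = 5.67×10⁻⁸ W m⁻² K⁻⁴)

T₁/T₂ ≈ 1.349

T_eq = [S₀(1−A)/(4σd²)]^(1/4), so T ∝ (1−A)^(1/4) / √d.
T₁ = [1360×0.31/(4×5.67×10⁻⁸×3.38²)]^(1/4) = 112.94 K.
T₂ = [1360×0.38/(4×5.67×10⁻⁸×6.81²)]^(1/4) = 83.72 K.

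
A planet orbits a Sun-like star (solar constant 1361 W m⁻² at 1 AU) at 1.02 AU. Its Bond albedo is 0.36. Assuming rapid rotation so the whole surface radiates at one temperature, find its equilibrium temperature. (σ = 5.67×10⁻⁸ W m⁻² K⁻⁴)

Flux at 1.02 AU: S = 1361/1.02² = 1310 W m⁻².
Energy balance: absorbed = emitted ⇒ πR²·S(1−A) = 4πR²·σT_eq⁴, so T_eq⁴ = S(1−A)/(4σ).
T_eq = [1310 × 0.64 / (4 × 5.67×10⁻⁸)]^(1/4) = (3.69×10⁹)^(1/4) = 246 K.

T_eq ≈ 246 K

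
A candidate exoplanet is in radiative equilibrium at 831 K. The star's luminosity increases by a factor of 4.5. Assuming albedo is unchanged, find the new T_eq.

T_eq ∝ L^(1/4) · d^(−1/2).
T′ = 831 × 4.5^(1/4) = 1210 K.

T_eq ≈ 1210 K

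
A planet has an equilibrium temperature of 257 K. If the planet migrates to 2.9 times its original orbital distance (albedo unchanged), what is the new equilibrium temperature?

T_eq ≈ 151 K

T_eq ∝ L^(1/4) · d^(−1/2).
T′ = 257 / 2.9^(1/2) = 151 K.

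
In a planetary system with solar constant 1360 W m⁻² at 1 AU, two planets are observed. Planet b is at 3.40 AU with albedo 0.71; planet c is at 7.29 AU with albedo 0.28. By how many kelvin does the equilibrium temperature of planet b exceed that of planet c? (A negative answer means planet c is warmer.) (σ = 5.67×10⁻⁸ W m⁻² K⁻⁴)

T_eq = [S₀(1−A)/(4σd²)]^(1/4), so T ∝ (1−A)^(1/4) / √d.
T₁ = [1360×0.29/(4×5.67×10⁻⁸×3.40²)]^(1/4) = 110.75 K.
T₂ = [1360×0.72/(4×5.67×10⁻⁸×7.29²)]^(1/4) = 94.94 K.

ΔT ≈ 15.8 K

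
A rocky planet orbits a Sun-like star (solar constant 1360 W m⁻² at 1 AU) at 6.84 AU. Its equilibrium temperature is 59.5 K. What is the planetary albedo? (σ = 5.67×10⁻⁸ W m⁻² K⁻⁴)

A ≈ 0.90

Flux at 6.84 AU: S = 1360/6.84² = 29.1 W m⁻².
From T_eq⁴ = S(1−A)/(4σ): 1−A = 4σT_eq⁴/S.
1−A = 4 × 5.67×10⁻⁸ × (59.5)⁴ / 29.1 = 0.098.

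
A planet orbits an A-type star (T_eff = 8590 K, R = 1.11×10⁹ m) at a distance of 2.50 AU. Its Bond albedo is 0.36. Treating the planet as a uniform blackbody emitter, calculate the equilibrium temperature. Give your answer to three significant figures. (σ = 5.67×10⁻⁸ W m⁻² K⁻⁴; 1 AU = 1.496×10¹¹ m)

T_eq ≈ 296 K

d = 2.50 AU = 3.74×10¹¹ m.
L = 4πR_⋆²σT_⋆⁴ = 4π(1.11×10⁹)² × 5.67×10⁻⁸ × (8590)⁴ = 4.78×10²⁷ W.
S = L/(4πd²) = 2720 W m⁻².
Energy balance: absorbed = emitted ⇒ πR²·S(1−A) = 4πR²·σT_eq⁴, so T_eq⁴ = S(1−A)/(4σ).
T_eq = [2720 × 0.64 / (4 × 5.67×10⁻⁸)]^(1/4) = (7.67×10⁹)^(1/4) = 296 K.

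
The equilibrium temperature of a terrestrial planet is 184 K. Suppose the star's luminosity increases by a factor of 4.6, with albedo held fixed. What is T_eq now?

T_eq ≈ 269 K

T_eq ∝ L^(1/4) · d^(−1/2).
T′ = 184 × 4.6^(1/4) = 269 K.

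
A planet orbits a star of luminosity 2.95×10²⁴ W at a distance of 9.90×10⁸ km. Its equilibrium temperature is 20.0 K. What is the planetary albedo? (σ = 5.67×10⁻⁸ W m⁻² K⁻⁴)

d = 9.90×10⁸ km = 9.90×10¹¹ m.
Flux: S = L/(4πd²) = 2.95×10²⁴/(4π×(9.90×10¹¹)²) = 0.240 W m⁻².
From T_eq⁴ = S(1−A)/(4σ): 1−A = 4σT_eq⁴/S.
1−A = 4 × 5.67×10⁻⁸ × (20.0)⁴ / 0.240 = 0.152.

A ≈ 0.85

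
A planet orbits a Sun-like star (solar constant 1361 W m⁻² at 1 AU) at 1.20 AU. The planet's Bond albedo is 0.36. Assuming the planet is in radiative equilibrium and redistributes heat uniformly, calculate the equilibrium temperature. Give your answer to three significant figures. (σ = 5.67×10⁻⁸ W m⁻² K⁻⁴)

T_eq ≈ 227 K

Flux at 1.20 AU: S = 1361/1.20² = 945 W m⁻².
Energy balance: absorbed = emitted ⇒ πR²·S(1−A) = 4πR²·σT_eq⁴, so T_eq⁴ = S(1−A)/(4σ).
T_eq = [945 × 0.64 / (4 × 5.67×10⁻⁸)]^(1/4) = (2.67×10⁹)^(1/4) = 227 K.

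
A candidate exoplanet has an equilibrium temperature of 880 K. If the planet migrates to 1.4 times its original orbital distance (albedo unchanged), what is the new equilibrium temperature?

T_eq ≈ 744 K

T_eq ∝ L^(1/4) · d^(−1/2).
T′ = 880 / 1.4^(1/2) = 744 K.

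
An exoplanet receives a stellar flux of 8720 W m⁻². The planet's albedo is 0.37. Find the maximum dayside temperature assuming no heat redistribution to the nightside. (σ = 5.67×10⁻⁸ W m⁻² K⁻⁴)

With no redistribution each surface element balances locally: S(1−A) = σT⁴.
T = [8720 × 0.63 / 5.67×10⁻⁸]^(1/4) = (9.69×10¹⁰)^(1/4) = 558 K.

T_ss ≈ 558 K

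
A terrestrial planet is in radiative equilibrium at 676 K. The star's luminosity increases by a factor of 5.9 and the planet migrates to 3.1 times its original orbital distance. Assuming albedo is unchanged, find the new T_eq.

T_eq ∝ L^(1/4) · d^(−1/2).
T′ = 676 × 5.9^(1/4) / 3.1^(1/2) = 598 K.

T_eq ≈ 598 K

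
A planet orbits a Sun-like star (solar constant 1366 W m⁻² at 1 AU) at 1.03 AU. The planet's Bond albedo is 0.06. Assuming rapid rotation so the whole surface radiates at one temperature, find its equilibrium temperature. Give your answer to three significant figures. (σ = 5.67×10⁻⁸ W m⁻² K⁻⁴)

T_eq ≈ 270 K

Flux at 1.03 AU: S = 1366/1.03² = 1290 W m⁻².
Energy balance: absorbed = emitted ⇒ πR²·S(1−A) = 4πR²·σT_eq⁴, so T_eq⁴ = S(1−A)/(4σ).
T_eq = [1290 × 0.94 / (4 × 5.67×10⁻⁸)]^(1/4) = (5.34×10⁹)^(1/4) = 270 K.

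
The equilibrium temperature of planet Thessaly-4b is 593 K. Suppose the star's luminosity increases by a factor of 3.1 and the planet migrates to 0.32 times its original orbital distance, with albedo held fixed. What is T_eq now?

T_eq ∝ L^(1/4) · d^(−1/2).
T′ = 593 × 3.1^(1/4) / 0.32^(1/2) = 1390 K.

T_eq ≈ 1390 K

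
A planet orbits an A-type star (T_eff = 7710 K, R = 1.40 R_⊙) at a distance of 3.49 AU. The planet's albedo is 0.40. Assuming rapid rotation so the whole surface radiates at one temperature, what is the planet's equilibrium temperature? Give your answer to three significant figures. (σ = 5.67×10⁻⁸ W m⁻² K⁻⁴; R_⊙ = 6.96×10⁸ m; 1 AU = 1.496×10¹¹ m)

R_⋆ = 1.40 × 6.96×10⁸ = 9.74×10⁸ m.
d = 3.49 AU = 5.22×10¹¹ m.
L = 4πR_⋆²σT_⋆⁴ = 4π(9.74×10⁸)² × 5.67×10⁻⁸ × (7710)⁴ = 2.39×10²⁷ W.
S = L/(4πd²) = 698 W m⁻².
Energy balance: absorbed = emitted ⇒ πR²·S(1−A) = 4πR²·σT_eq⁴, so T_eq⁴ = S(1−A)/(4σ).
T_eq = [698 × 0.60 / (4 × 5.67×10⁻⁸)]^(1/4) = (1.85×10⁹)^(1/4) = 207 K.

T_eq ≈ 207 K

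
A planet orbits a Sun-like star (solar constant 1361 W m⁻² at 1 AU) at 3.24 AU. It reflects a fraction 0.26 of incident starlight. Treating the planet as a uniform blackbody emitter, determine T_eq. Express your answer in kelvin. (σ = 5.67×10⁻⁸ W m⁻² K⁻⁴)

Flux at 3.24 AU: S = 1361/3.24² = 130 W m⁻².
Energy balance: absorbed = emitted ⇒ πR²·S(1−A) = 4πR²·σT_eq⁴, so T_eq⁴ = S(1−A)/(4σ).
T_eq = [130 × 0.74 / (4 × 5.67×10⁻⁸)]^(1/4) = (4.23×10⁸)^(1/4) = 143 K.

T_eq ≈ 143 K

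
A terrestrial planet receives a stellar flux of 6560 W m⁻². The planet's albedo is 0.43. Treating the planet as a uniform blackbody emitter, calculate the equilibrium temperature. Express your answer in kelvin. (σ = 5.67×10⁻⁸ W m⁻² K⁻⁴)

Energy balance: absorbed = emitted ⇒ πR²·S(1−A) = 4πR²·σT_eq⁴, so T_eq⁴ = S(1−A)/(4σ).
T_eq = [6560 × 0.57 / (4 × 5.67×10⁻⁸)]^(1/4) = (1.65×10¹⁰)^(1/4) = 358 K.

T_eq ≈ 358 K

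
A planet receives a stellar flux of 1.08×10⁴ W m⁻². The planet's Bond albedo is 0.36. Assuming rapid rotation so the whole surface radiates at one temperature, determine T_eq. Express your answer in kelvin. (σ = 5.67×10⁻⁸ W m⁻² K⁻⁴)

Energy balance: absorbed = emitted ⇒ πR²·S(1−A) = 4πR²·σT_eq⁴, so T_eq⁴ = S(1−A)/(4σ).
T_eq = [1.08×10⁴ × 0.64 / (4 × 5.67×10⁻⁸)]^(1/4) = (3.05×10¹⁰)^(1/4) = 418 K.

T_eq ≈ 418 K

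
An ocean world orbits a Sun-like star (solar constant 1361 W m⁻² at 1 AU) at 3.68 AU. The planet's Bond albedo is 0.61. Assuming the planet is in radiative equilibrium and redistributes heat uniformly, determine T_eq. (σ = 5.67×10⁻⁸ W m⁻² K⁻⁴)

T_eq ≈ 115 K

Flux at 3.68 AU: S = 1361/3.68² = 100 W m⁻².
Energy balance: absorbed = emitted ⇒ πR²·S(1−A) = 4πR²·σT_eq⁴, so T_eq⁴ = S(1−A)/(4σ).
T_eq = [100 × 0.39 / (4 × 5.67×10⁻⁸)]^(1/4) = (1.73×10⁸)^(1/4) = 115 K.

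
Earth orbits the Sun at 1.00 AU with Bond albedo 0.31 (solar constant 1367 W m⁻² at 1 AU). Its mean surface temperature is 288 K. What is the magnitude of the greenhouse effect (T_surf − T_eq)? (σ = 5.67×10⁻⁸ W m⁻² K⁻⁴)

ΔT ≈ 34.1 K

S = 1367/1.00² = 1367 W m⁻².
T_eq = [S(1−A)/(4σ)]^(1/4) = [1367×0.69/(4×5.67×10⁻⁸)]^(1/4) = 253.9 K.
ΔT = T_surf − T_eq = 288 − 253.9.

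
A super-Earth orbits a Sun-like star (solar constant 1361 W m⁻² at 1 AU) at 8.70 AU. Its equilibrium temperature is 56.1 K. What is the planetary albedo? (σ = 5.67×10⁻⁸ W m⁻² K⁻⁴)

A ≈ 0.88

Flux at 8.70 AU: S = 1361/8.70² = 18.0 W m⁻².
From T_eq⁴ = S(1−A)/(4σ): 1−A = 4σT_eq⁴/S.
1−A = 4 × 5.67×10⁻⁸ × (56.1)⁴ / 18.0 = 0.125.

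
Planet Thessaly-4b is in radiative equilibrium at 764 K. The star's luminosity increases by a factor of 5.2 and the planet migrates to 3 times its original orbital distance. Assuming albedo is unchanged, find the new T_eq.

T_eq ∝ L^(1/4) · d^(−1/2).
T′ = 764 × 5.2^(1/4) / 3^(1/2) = 666 K.

T_eq ≈ 666 K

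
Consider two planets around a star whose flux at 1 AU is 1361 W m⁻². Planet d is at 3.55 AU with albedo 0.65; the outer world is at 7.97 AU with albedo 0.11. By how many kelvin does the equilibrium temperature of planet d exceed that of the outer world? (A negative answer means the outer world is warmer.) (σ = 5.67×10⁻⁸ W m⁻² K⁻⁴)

T_eq = [S₀(1−A)/(4σd²)]^(1/4), so T ∝ (1−A)^(1/4) / √d.
T₁ = [1361×0.35/(4×5.67×10⁻⁸×3.55²)]^(1/4) = 113.62 K.
T₂ = [1361×0.89/(4×5.67×10⁻⁸×7.97²)]^(1/4) = 95.76 K.

ΔT ≈ 17.9 K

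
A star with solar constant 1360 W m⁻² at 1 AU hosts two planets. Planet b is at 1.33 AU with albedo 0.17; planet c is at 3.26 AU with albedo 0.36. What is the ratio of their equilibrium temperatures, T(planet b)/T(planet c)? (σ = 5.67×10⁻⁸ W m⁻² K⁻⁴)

T_eq = [S₀(1−A)/(4σd²)]^(1/4), so T ∝ (1−A)^(1/4) / √d.
T₁ = [1360×0.83/(4×5.67×10⁻⁸×1.33²)]^(1/4) = 230.31 K.
T₂ = [1360×0.64/(4×5.67×10⁻⁸×3.26²)]^(1/4) = 137.85 K.

T₁/T₂ ≈ 1.671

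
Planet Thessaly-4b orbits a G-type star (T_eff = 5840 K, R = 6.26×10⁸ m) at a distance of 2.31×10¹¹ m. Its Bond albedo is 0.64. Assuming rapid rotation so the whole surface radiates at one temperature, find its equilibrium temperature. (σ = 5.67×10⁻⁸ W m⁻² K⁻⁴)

L = 4πR_⋆²σT_⋆⁴ = 4π(6.26×10⁸)² × 5.67×10⁻⁸ × (5840)⁴ = 3.25×10²⁶ W.
S = L/(4πd²) = 484 W m⁻².
Energy balance: absorbed = emitted ⇒ πR²·S(1−A) = 4πR²·σT_eq⁴, so T_eq⁴ = S(1−A)/(4σ).
T_eq = [484 × 0.36 / (4 × 5.67×10⁻⁸)]^(1/4) = (7.69×10⁸)^(1/4) = 167 K.

T_eq ≈ 167 K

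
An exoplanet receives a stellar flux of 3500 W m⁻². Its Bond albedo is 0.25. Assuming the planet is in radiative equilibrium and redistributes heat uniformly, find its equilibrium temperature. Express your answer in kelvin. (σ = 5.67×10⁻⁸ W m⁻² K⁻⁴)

T_eq ≈ 328 K

Energy balance: absorbed = emitted ⇒ πR²·S(1−A) = 4πR²·σT_eq⁴, so T_eq⁴ = S(1−A)/(4σ).
T_eq = [3500 × 0.75 / (4 × 5.67×10⁻⁸)]^(1/4) = (1.16×10¹⁰)^(1/4) = 328 K.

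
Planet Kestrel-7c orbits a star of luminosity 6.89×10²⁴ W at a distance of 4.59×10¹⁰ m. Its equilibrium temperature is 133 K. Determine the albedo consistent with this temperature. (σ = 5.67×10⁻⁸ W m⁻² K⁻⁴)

Flux: S = L/(4πd²) = 6.89×10²⁴/(4π×(4.59×10¹⁰)²) = 260 W m⁻².
From T_eq⁴ = S(1−A)/(4σ): 1−A = 4σT_eq⁴/S.
1−A = 4 × 5.67×10⁻⁸ × (133)⁴ / 260 = 0.273.

A ≈ 0.73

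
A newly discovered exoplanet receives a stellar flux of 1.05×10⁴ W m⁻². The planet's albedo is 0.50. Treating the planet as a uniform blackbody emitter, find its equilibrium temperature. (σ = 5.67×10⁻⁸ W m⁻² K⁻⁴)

Energy balance: absorbed = emitted ⇒ πR²·S(1−A) = 4πR²·σT_eq⁴, so T_eq⁴ = S(1−A)/(4σ).
T_eq = [1.05×10⁴ × 0.50 / (4 × 5.67×10⁻⁸)]^(1/4) = (2.31×10¹⁰)^(1/4) = 390 K.

T_eq ≈ 390 K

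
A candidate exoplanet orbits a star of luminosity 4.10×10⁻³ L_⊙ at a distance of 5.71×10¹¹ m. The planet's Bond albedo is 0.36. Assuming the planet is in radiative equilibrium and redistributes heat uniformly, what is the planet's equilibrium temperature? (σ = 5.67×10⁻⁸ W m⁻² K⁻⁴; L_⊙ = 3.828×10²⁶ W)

L = 4.10×10⁻³ × 3.828×10²⁶ = 1.57×10²⁴ W.
Flux: S = L/(4πd²) = 1.57×10²⁴/(4π×(5.71×10¹¹)²) = 0.383 W m⁻².
Energy balance: absorbed = emitted ⇒ πR²·S(1−A) = 4πR²·σT_eq⁴, so T_eq⁴ = S(1−A)/(4σ).
T_eq = [0.383 × 0.64 / (4 × 5.67×10⁻⁸)]^(1/4) = (1.08×10⁶)^(1/4) = 32.2 K.

T_eq ≈ 32.2 K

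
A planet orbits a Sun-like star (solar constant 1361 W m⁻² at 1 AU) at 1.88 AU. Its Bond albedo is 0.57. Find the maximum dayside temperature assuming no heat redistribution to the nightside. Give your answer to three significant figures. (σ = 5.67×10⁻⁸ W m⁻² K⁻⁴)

T_ss ≈ 232 K

Flux at 1.88 AU: S = 1361/1.88² = 385 W m⁻².
With no redistribution each surface element balances locally: S(1−A) = σT⁴.
T = [385 × 0.43 / 5.67×10⁻⁸]^(1/4) = (2.92×10⁹)^(1/4) = 232 K.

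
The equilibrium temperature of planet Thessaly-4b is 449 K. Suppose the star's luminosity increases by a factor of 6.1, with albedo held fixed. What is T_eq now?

T_eq ∝ L^(1/4) · d^(−1/2).
T′ = 449 × 6.1^(1/4) = 706 K.

T_eq ≈ 706 K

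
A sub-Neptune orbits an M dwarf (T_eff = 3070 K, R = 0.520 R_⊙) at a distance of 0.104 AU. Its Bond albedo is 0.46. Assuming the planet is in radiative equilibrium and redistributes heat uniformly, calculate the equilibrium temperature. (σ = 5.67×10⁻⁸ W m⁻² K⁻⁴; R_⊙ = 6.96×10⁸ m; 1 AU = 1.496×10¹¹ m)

R_⋆ = 0.520 × 6.96×10⁸ = 3.62×10⁸ m.
d = 0.104 AU = 1.56×10¹⁰ m.
L = 4πR_⋆²σT_⋆⁴ = 4π(3.62×10⁸)² × 5.67×10⁻⁸ × (3070)⁴ = 8.29×10²⁴ W.
S = L/(4πd²) = 2730 W m⁻².
Energy balance: absorbed = emitted ⇒ πR²·S(1−A) = 4πR²·σT_eq⁴, so T_eq⁴ = S(1−A)/(4σ).
T_eq = [2730 × 0.54 / (4 × 5.67×10⁻⁸)]^(1/4) = (6.49×10⁹)^(1/4) = 284 K.

T_eq ≈ 284 K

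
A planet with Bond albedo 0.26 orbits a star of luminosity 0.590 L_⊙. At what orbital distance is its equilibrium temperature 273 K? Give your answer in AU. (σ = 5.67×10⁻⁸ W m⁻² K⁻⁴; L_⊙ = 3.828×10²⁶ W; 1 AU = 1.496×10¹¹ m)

d ≈ 0.687 AU

L = 0.590 × 3.828×10²⁶ = 2.26×10²⁶ W.
From T_eq⁴ = L(1−A)/(16πσd²): d = √[L(1−A)/(16πσT_eq⁴)].
d = √[2.26×10²⁶ × 0.74 / (16π × 5.67×10⁻⁸ × (273)⁴)] = 1.03×10¹¹ m = 0.687 AU.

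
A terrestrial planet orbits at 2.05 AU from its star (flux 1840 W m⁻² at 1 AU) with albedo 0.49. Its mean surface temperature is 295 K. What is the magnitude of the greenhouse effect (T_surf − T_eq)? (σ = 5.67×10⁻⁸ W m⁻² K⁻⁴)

S = 1840/2.05² = 437.8 W m⁻².
T_eq = [S(1−A)/(4σ)]^(1/4) = [437.8×0.51/(4×5.67×10⁻⁸)]^(1/4) = 177.1 K.
ΔT = T_surf − T_eq = 295 − 177.1.

ΔT ≈ 117.9 K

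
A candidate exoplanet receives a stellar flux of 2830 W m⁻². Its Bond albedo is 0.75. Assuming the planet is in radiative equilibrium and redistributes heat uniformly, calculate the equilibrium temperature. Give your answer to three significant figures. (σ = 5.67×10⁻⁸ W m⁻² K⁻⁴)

T_eq ≈ 236 K

Energy balance: absorbed = emitted ⇒ πR²·S(1−A) = 4πR²·σT_eq⁴, so T_eq⁴ = S(1−A)/(4σ).
T_eq = [2830 × 0.25 / (4 × 5.67×10⁻⁸)]^(1/4) = (3.12×10⁹)^(1/4) = 236 K.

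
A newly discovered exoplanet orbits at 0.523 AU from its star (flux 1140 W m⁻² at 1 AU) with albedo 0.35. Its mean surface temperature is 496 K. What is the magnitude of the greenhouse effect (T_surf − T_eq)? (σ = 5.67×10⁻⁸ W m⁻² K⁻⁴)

S = 1140/0.523² = 4168 W m⁻².
T_eq = [S(1−A)/(4σ)]^(1/4) = [4168×0.65/(4×5.67×10⁻⁸)]^(1/4) = 330.6 K.
ΔT = T_surf − T_eq = 496 − 330.6.

ΔT ≈ 165.4 K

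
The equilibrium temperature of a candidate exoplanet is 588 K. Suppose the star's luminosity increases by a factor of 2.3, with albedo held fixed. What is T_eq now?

T_eq ∝ L^(1/4) · d^(−1/2).
T′ = 588 × 2.3^(1/4) = 724 K.

T_eq ≈ 724 K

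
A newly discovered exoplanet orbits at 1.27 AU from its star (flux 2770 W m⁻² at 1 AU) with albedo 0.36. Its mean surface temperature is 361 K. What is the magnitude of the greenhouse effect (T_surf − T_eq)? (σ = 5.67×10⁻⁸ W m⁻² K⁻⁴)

S = 2770/1.27² = 1717 W m⁻².
T_eq = [S(1−A)/(4σ)]^(1/4) = [1717×0.64/(4×5.67×10⁻⁸)]^(1/4) = 263.8 K.
ΔT = T_surf − T_eq = 361 − 263.8.

ΔT ≈ 97.2 K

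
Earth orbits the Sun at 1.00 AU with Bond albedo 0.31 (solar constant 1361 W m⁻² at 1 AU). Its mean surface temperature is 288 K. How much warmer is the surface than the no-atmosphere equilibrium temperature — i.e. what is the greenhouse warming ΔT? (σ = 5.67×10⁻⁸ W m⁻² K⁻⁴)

S = 1361/1.00² = 1361 W m⁻².
T_eq = [S(1−A)/(4σ)]^(1/4) = [1361×0.69/(4×5.67×10⁻⁸)]^(1/4) = 253.7 K.
ΔT = T_surf − T_eq = 288 − 253.7.

ΔT ≈ 34.3 K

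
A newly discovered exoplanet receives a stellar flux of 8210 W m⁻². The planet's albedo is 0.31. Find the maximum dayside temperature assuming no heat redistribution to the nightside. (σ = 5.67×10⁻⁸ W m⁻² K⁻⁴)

T_ss ≈ 562 K

With no redistribution each surface element balances locally: S(1−A) = σT⁴.
T = [8210 × 0.69 / 5.67×10⁻⁸]^(1/4) = (9.99×10¹⁰)^(1/4) = 562 K.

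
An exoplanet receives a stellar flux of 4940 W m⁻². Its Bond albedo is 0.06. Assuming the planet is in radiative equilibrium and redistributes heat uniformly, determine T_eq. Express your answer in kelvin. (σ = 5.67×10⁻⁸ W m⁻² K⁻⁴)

T_eq ≈ 378 K

Energy balance: absorbed = emitted ⇒ πR²·S(1−A) = 4πR²·σT_eq⁴, so T_eq⁴ = S(1−A)/(4σ).
T_eq = [4940 × 0.94 / (4 × 5.67×10⁻⁸)]^(1/4) = (2.05×10¹⁰)^(1/4) = 378 K.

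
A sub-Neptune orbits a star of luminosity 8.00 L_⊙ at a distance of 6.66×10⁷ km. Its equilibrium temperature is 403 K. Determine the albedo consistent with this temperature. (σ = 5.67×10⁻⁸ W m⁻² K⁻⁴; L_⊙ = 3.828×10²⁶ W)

A ≈ 0.89

d = 6.66×10⁷ km = 6.66×10¹⁰ m.
L = 8.00 × 3.828×10²⁶ = 3.06×10²⁷ W.
Flux: S = L/(4πd²) = 3.06×10²⁷/(4π×(6.66×10¹⁰)²) = 5.49×10⁴ W m⁻².
From T_eq⁴ = S(1−A)/(4σ): 1−A = 4σT_eq⁴/S.
1−A = 4 × 5.67×10⁻⁸ × (403)⁴ / 5.49×10⁴ = 0.109.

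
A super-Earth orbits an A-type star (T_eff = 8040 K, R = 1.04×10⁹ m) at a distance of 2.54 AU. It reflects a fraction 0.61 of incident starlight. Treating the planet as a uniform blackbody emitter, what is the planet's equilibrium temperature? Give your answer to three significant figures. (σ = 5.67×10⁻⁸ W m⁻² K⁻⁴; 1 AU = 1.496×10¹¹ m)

T_eq ≈ 235 K

d = 2.54 AU = 3.80×10¹¹ m.
L = 4πR_⋆²σT_⋆⁴ = 4π(1.04×10⁹)² × 5.67×10⁻⁸ × (8040)⁴ = 3.22×10²⁷ W.
S = L/(4πd²) = 1770 W m⁻².
Energy balance: absorbed = emitted ⇒ πR²·S(1−A) = 4πR²·σT_eq⁴, so T_eq⁴ = S(1−A)/(4σ).
T_eq = [1770 × 0.39 / (4 × 5.67×10⁻⁸)]^(1/4) = (3.05×10⁹)^(1/4) = 235 K.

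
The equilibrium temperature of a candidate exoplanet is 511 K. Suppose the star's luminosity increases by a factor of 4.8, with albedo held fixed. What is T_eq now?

T_eq ∝ L^(1/4) · d^(−1/2).
T′ = 511 × 4.8^(1/4) = 756 K.

T_eq ≈ 756 K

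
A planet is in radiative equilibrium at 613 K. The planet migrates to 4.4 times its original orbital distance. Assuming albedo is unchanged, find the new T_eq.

T_eq ≈ 292 K

T_eq ∝ L^(1/4) · d^(−1/2).
T′ = 613 / 4.4^(1/2) = 292 K.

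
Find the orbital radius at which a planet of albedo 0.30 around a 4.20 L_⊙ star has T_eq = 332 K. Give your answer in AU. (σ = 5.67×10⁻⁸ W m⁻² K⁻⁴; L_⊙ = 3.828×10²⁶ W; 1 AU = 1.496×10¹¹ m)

d ≈ 1.21 AU

L = 4.20 × 3.828×10²⁶ = 1.61×10²⁷ W.
From T_eq⁴ = L(1−A)/(16πσd²): d = √[L(1−A)/(16πσT_eq⁴)].
d = √[1.61×10²⁷ × 0.70 / (16π × 5.67×10⁻⁸ × (332)⁴)] = 1.80×10¹¹ m = 1.21 AU.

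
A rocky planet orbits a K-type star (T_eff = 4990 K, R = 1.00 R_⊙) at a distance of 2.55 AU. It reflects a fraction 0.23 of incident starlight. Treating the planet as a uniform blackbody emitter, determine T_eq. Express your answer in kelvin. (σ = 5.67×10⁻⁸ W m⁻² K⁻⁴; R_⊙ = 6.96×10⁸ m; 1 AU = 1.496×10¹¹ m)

T_eq ≈ 141 K

R_⋆ = 1.00 × 6.96×10⁸ = 6.96×10⁸ m.
d = 2.55 AU = 3.81×10¹¹ m.
L = 4πR_⋆²σT_⋆⁴ = 4π(6.96×10⁸)² × 5.67×10⁻⁸ × (4990)⁴ = 2.14×10²⁶ W.
S = L/(4πd²) = 117 W m⁻².
Energy balance: absorbed = emitted ⇒ πR²·S(1−A) = 4πR²·σT_eq⁴, so T_eq⁴ = S(1−A)/(4σ).
T_eq = [117 × 0.77 / (4 × 5.67×10⁻⁸)]^(1/4) = (3.97×10⁸)^(1/4) = 141 K.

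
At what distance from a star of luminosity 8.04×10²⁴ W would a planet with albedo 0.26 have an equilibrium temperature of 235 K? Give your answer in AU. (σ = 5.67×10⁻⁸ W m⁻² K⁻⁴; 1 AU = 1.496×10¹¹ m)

From T_eq⁴ = L(1−A)/(16πσd²): d = √[L(1−A)/(16πσT_eq⁴)].
d = √[8.04×10²⁴ × 0.74 / (16π × 5.67×10⁻⁸ × (235)⁴)] = 2.62×10¹⁰ m = 0.175 AU.

d ≈ 0.175 AU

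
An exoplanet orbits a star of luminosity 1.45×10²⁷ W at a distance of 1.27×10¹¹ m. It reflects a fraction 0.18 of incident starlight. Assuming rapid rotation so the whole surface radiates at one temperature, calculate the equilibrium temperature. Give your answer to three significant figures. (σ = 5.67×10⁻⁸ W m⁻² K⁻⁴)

Flux: S = L/(4πd²) = 1.45×10²⁷/(4π×(1.27×10¹¹)²) = 7150 W m⁻².
Energy balance: absorbed = emitted ⇒ πR²·S(1−A) = 4πR²·σT_eq⁴, so T_eq⁴ = S(1−A)/(4σ).
T_eq = [7150 × 0.82 / (4 × 5.67×10⁻⁸)]^(1/4) = (2.59×10¹⁰)^(1/4) = 401 K.

T_eq ≈ 401 K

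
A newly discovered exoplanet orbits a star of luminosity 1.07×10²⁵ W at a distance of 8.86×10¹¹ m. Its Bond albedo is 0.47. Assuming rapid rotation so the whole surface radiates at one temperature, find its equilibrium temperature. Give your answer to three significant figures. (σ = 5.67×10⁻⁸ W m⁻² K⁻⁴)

T_eq ≈ 39.9 K

Flux: S = L/(4πd²) = 1.07×10²⁵/(4π×(8.86×10¹¹)²) = 1.08 W m⁻².
Energy balance: absorbed = emitted ⇒ πR²·S(1−A) = 4πR²·σT_eq⁴, so T_eq⁴ = S(1−A)/(4σ).
T_eq = [1.08 × 0.53 / (4 × 5.67×10⁻⁸)]^(1/4) = (2.53×10⁶)^(1/4) = 39.9 K.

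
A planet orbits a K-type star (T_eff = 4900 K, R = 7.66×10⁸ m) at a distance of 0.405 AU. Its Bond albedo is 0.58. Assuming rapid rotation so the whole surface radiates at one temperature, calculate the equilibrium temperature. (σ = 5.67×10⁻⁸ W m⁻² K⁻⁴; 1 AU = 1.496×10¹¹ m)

T_eq ≈ 314 K

d = 0.405 AU = 6.06×10¹⁰ m.
L = 4πR_⋆²σT_⋆⁴ = 4π(7.66×10⁸)² × 5.67×10⁻⁸ × (4900)⁴ = 2.41×10²⁶ W.
S = L/(4πd²) = 5220 W m⁻².
Energy balance: absorbed = emitted ⇒ πR²·S(1−A) = 4πR²·σT_eq⁴, so T_eq⁴ = S(1−A)/(4σ).
T_eq = [5220 × 0.42 / (4 × 5.67×10⁻⁸)]^(1/4) = (9.68×10⁹)^(1/4) = 314 K.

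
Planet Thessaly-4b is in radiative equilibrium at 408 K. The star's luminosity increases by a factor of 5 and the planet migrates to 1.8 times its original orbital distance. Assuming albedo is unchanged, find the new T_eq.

T_eq ∝ L^(1/4) · d^(−1/2).
T′ = 408 × 5^(1/4) / 1.8^(1/2) = 455 K.

T_eq ≈ 455 K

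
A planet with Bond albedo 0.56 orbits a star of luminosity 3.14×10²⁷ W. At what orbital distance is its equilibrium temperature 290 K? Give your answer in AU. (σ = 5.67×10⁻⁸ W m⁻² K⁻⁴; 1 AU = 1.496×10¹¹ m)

d ≈ 1.75 AU

From T_eq⁴ = L(1−A)/(16πσd²): d = √[L(1−A)/(16πσT_eq⁴)].
d = √[3.14×10²⁷ × 0.44 / (16π × 5.67×10⁻⁸ × (290)⁴)] = 2.62×10¹¹ m = 1.75 AU.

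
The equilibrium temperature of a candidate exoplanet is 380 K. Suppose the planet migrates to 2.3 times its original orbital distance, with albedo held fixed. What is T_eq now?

T_eq ≈ 251 K

T_eq ∝ L^(1/4) · d^(−1/2).
T′ = 380 / 2.3^(1/2) = 251 K.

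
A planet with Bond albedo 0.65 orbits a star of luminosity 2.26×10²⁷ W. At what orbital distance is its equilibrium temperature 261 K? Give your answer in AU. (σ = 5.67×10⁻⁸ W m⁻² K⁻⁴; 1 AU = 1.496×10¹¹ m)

From T_eq⁴ = L(1−A)/(16πσd²): d = √[L(1−A)/(16πσT_eq⁴)].
d = √[2.26×10²⁷ × 0.35 / (16π × 5.67×10⁻⁸ × (261)⁴)] = 2.45×10¹¹ m = 1.63 AU.

d ≈ 1.63 AU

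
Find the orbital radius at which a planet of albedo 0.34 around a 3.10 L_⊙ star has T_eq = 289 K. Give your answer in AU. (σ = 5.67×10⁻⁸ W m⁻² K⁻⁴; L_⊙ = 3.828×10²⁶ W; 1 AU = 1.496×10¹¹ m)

L = 3.10 × 3.828×10²⁶ = 1.19×10²⁷ W.
From T_eq⁴ = L(1−A)/(16πσd²): d = √[L(1−A)/(16πσT_eq⁴)].
d = √[1.19×10²⁷ × 0.66 / (16π × 5.67×10⁻⁸ × (289)⁴)] = 1.98×10¹¹ m = 1.33 AU.

d ≈ 1.33 AU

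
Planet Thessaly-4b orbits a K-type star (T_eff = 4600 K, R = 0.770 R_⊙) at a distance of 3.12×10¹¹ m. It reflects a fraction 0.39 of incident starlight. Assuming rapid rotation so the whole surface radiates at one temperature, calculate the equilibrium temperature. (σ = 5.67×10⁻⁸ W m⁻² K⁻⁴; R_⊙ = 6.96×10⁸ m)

R_⋆ = 0.770 × 6.96×10⁸ = 5.36×10⁸ m.
L = 4πR_⋆²σT_⋆⁴ = 4π(5.36×10⁸)² × 5.67×10⁻⁸ × (4600)⁴ = 9.16×10²⁵ W.
S = L/(4πd²) = 74.9 W m⁻².
Energy balance: absorbed = emitted ⇒ πR²·S(1−A) = 4πR²·σT_eq⁴, so T_eq⁴ = S(1−A)/(4σ).
T_eq = [74.9 × 0.61 / (4 × 5.67×10⁻⁸)]^(1/4) = (2.01×10⁸)^(1/4) = 119 K.

T_eq ≈ 119 K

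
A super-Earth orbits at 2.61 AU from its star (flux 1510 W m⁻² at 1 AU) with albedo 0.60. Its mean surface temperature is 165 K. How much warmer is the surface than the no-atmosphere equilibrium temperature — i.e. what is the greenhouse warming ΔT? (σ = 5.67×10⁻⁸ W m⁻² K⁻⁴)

ΔT ≈ 24.4 K

S = 1510/2.61² = 221.7 W m⁻².
T_eq = [S(1−A)/(4σ)]^(1/4) = [221.7×0.40/(4×5.67×10⁻⁸)]^(1/4) = 140.6 K.
ΔT = T_surf − T_eq = 165 − 140.6.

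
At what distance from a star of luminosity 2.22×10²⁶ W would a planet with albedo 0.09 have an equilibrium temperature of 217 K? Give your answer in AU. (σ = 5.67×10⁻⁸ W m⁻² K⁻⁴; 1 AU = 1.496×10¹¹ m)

d ≈ 1.20 AU

From T_eq⁴ = L(1−A)/(16πσd²): d = √[L(1−A)/(16πσT_eq⁴)].
d = √[2.22×10²⁶ × 0.91 / (16π × 5.67×10⁻⁸ × (217)⁴)] = 1.79×10¹¹ m = 1.20 AU.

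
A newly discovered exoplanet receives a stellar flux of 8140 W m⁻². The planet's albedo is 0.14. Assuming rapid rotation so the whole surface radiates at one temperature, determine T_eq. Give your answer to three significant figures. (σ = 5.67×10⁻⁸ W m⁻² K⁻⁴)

Energy balance: absorbed = emitted ⇒ πR²·S(1−A) = 4πR²·σT_eq⁴, so T_eq⁴ = S(1−A)/(4σ).
T_eq = [8140 × 0.86 / (4 × 5.67×10⁻⁸)]^(1/4) = (3.09×10¹⁰)^(1/4) = 419 K.

T_eq ≈ 419 K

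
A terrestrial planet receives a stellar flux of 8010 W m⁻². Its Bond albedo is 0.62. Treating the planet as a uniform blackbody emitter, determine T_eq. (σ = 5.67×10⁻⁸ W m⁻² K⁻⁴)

Energy balance: absorbed = emitted ⇒ πR²·S(1−A) = 4πR²·σT_eq⁴, so T_eq⁴ = S(1−A)/(4σ).
T_eq = [8010 × 0.38 / (4 × 5.67×10⁻⁸)]^(1/4) = (1.34×10¹⁰)^(1/4) = 340 K.

T_eq ≈ 340 K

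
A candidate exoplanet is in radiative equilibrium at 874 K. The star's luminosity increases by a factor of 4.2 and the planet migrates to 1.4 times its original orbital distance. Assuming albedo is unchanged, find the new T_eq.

T_eq ∝ L^(1/4) · d^(−1/2).
T′ = 874 × 4.2^(1/4) / 1.4^(1/2) = 1060 K.

T_eq ≈ 1060 K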